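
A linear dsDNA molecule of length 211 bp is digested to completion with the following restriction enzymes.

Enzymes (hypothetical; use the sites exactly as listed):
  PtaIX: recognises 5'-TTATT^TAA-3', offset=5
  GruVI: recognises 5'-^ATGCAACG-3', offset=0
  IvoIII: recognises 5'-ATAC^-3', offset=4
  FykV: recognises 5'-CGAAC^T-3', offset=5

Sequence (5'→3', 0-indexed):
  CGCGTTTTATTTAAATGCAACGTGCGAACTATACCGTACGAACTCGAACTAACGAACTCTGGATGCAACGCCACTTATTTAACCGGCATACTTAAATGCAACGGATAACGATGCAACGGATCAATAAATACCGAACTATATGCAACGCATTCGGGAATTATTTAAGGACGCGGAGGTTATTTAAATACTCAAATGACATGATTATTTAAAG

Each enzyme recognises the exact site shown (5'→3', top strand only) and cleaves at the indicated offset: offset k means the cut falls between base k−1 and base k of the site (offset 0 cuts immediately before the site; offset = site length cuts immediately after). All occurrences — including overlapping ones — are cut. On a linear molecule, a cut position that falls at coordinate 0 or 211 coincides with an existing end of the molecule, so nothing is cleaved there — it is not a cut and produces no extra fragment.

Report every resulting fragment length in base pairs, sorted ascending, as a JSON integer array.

[3,3,4,5,5,5,5,6,7,8,9,11,12,15,15,17,18,19,21,23]

Site scan:
  PtaIX (TTATTTAA, off=5): starts [6, 74, 157, 176, 201] → cuts [11, 79, 162, 181, 206]
  GruVI (ATGCAACG, off=0): starts [14, 62, 95, 110, 139] → cuts [14, 62, 95, 110, 139]
  IvoIII (ATAC, off=4): starts [30, 87, 127, 184] → cuts [34, 91, 131, 188]
  FykV (CGAACT, off=5): starts [24, 38, 44, 52, 131] → cuts [29, 43, 49, 57, 136]

All cut coordinates (distinct, sorted): [11, 14, 29, 34, 43, 49, 57, 62, 79, 91, 95, 110, 131, 136, 139, 162, 181, 188, 206]

Fragment lengths:
  [0,11): 11 bp
  [11,14): 3 bp
  [14,29): 15 bp
  [29,34): 5 bp
  [34,43): 9 bp
  [43,49): 6 bp
  [49,57): 8 bp
  [57,62): 5 bp
  [62,79): 17 bp
  [79,91): 12 bp
  [91,95): 4 bp
  [95,110): 15 bp
  [110,131): 21 bp
  [131,136): 5 bp
  [136,139): 3 bp
  [139,162): 23 bp
  [162,181): 19 bp
  [181,188): 7 bp
  [188,206): 18 bp
  [206,211): 5 bp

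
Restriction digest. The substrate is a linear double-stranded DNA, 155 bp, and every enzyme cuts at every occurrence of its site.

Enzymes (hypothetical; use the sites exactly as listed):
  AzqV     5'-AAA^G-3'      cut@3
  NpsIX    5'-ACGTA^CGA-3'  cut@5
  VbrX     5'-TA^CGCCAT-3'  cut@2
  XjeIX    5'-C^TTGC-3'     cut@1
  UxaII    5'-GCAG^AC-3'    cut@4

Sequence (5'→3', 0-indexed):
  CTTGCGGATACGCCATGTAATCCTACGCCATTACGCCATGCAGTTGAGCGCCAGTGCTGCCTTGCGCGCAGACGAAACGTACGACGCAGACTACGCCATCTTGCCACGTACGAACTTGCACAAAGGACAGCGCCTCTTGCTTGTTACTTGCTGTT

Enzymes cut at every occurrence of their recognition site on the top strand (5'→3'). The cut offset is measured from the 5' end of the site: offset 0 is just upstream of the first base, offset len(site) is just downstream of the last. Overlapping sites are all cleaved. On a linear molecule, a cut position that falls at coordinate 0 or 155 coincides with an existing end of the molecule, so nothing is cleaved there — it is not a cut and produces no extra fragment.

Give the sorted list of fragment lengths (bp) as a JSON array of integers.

[1,4,5,7,8,8,8,9,9,10,10,10,11,12,15,28]

Scan for sites:
  AzqV AAAG/3: at [121] ⇒ [124]
  NpsIX ACGTACGA/5: at [76, 105] ⇒ [81, 110]
  VbrX TACGCCAT/2: at [8, 23, 31, 91] ⇒ [10, 25, 33, 93]
  XjeIX CTTGC/1: at [0, 60, 99, 114, 135, 146] ⇒ [1, 61, 100, 115, 136, 147]
  UxaII GCAGAC/4: at [67, 85] ⇒ [71, 89]

All cut coordinates (distinct, sorted): [1, 10, 25, 33, 61, 71, 81, 89, 93, 100, 110, 115, 124, 136, 147]

Fragment lengths:
  [0,1): 1 bp
  [1,10): 9 bp
  [10,25): 15 bp
  [25,33): 8 bp
  [33,61): 28 bp
  [61,71): 10 bp
  [71,81): 10 bp
  [81,89): 8 bp
  [89,93): 4 bp
  [93,100): 7 bp
  [100,110): 10 bp
  [110,115): 5 bp
  [115,124): 9 bp
  [124,136): 12 bp
  [136,147): 11 bp
  [147,155): 8 bp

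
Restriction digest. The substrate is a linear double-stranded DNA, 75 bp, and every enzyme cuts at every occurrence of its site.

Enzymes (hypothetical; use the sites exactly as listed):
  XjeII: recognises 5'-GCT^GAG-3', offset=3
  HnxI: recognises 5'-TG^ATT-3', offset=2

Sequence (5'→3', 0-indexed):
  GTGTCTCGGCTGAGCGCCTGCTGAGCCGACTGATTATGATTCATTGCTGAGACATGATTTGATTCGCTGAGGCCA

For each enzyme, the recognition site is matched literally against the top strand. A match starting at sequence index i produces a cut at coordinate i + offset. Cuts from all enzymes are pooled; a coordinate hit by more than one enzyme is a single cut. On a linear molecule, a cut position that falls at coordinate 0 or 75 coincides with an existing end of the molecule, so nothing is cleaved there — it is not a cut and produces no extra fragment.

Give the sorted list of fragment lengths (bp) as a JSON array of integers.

[5,6,7,7,8,10,10,11,11]

Scan for sites:
  XjeII (GCTGAG, off=3): starts [8, 19, 45, 65] → cuts [11, 22, 48, 68]
  HnxI (TGATT, off=2): starts [30, 36, 54, 59] → cuts [32, 38, 56, 61]

All cut coordinates (distinct, sorted): [11, 22, 32, 38, 48, 56, 61, 68]

Fragments:
  [0,11): 11 bp
  [11,22): 11 bp
  [22,32): 10 bp
  [32,38): 6 bp
  [38,48): 10 bp
  [48,56): 8 bp
  [56,61): 5 bp
  [61,68): 7 bp
  [68,75): 7 bp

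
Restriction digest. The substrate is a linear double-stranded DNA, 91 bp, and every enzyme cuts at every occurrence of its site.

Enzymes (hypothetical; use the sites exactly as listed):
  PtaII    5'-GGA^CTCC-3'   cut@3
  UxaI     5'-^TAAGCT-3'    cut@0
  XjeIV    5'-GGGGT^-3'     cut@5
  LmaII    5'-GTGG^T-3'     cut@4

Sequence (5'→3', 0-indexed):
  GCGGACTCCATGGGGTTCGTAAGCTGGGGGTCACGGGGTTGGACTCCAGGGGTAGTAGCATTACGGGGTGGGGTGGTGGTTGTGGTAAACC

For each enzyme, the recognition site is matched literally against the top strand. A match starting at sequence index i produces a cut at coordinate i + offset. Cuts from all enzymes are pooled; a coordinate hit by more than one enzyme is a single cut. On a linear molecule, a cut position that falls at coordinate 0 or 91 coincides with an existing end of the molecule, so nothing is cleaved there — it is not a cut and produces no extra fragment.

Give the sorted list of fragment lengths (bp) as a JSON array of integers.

Site scan:
  PtaII GGACTCC/3: at [2, 40] ⇒ [5, 43]
  UxaI TAAGCT/0: at [19] ⇒ [19]
  XjeIV GGGGT/5: at [11, 26, 34, 48, 64, 69] ⇒ [16, 31, 39, 53, 69, 74]
  LmaII GTGGT/4: at [72, 75, 81] ⇒ [76, 79, 85]

Pooled cuts: [5, 16, 19, 31, 39, 43, 53, 69, 74, 76, 79, 85]

Fragment lengths:
  [0,5): 5 bp
  [5,16): 11 bp
  [16,19): 3 bp
  [19,31): 12 bp
  [31,39): 8 bp
  [39,43): 4 bp
  [43,53): 10 bp
  [53,69): 16 bp
  [69,74): 5 bp
  [74,76): 2 bp
  [76,79): 3 bp
  [79,85): 6 bp
  [85,91): 6 bp

[2,3,3,4,5,5,6,6,8,10,11,12,16]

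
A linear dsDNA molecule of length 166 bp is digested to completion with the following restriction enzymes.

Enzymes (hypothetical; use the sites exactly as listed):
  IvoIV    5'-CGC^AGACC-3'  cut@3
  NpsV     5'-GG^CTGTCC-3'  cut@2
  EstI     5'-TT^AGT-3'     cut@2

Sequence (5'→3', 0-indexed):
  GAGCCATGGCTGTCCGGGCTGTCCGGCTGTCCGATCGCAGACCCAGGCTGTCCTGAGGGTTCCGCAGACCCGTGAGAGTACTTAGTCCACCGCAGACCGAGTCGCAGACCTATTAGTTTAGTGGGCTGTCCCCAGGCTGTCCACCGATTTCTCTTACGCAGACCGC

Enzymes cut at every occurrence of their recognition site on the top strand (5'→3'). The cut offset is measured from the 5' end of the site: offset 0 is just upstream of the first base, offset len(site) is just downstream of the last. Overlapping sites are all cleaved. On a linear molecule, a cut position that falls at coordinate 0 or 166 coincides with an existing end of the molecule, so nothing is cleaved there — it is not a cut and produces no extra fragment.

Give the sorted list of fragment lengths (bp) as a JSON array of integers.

[5,6,7,8,9,9,9,9,10,11,12,12,18,18,23]

Per-enzyme occurrences:
  IvoIV (CGCAGACC, off=3): starts [35, 62, 90, 102, 156] → cuts [38, 65, 93, 105, 159]
  NpsV (GGCTGTCC, off=2): starts [7, 16, 24, 45, 123, 134] → cuts [9, 18, 26, 47, 125, 136]
  EstI (TTAGT, off=2): starts [81, 112, 117] → cuts [83, 114, 119]

All cut coordinates (distinct, sorted): [9, 18, 26, 38, 47, 65, 83, 93, 105, 114, 119, 125, 136, 159]

Fragments:
  [0,9): 9 bp
  [9,18): 9 bp
  [18,26): 8 bp
  [26,38): 12 bp
  [38,47): 9 bp
  [47,65): 18 bp
  [65,83): 18 bp
  [83,93): 10 bp
  [93,105): 12 bp
  [105,114): 9 bp
  [114,119): 5 bp
  [119,125): 6 bp
  [125,136): 11 bp
  [136,159): 23 bp
  [159,166): 7 bp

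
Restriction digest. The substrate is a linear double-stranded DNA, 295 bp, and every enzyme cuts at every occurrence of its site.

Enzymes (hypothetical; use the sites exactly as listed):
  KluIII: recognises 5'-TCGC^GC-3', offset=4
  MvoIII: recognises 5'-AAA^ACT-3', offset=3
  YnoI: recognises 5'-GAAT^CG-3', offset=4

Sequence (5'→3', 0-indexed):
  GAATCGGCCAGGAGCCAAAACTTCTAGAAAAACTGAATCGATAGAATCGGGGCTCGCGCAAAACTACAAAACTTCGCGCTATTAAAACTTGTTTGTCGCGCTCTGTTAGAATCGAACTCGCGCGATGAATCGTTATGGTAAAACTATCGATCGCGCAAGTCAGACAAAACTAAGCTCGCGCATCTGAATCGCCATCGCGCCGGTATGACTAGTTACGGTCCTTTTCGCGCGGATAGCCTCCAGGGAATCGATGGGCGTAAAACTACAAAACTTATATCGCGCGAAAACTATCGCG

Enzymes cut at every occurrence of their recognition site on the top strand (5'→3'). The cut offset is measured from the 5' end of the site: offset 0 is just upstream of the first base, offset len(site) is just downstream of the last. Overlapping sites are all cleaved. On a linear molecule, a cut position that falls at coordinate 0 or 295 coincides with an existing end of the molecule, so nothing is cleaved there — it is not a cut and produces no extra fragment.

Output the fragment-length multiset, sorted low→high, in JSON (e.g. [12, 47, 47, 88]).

[4,5,6,7,7,8,8,9,9,9,9,9,9,10,10,11,11,12,12,12,13,13,13,14,15,20,30]

Site scan:
  KluIII (TCGCGC, off=4): starts [53, 73, 95, 117, 150, 175, 194, 224, 276] → cuts [57, 77, 99, 121, 154, 179, 198, 228, 280]
  MvoIII (AAAACT, off=3): starts [16, 28, 59, 67, 83, 139, 165, 258, 266, 283] → cuts [19, 31, 62, 70, 86, 142, 168, 261, 269, 286]
  YnoI (GAATCG, off=4): starts [0, 34, 43, 108, 126, 185, 244] → cuts [4, 38, 47, 112, 130, 189, 248]

All cut coordinates (distinct, sorted): [4, 19, 31, 38, 47, 57, 62, 70, 77, 86, 99, 112, 121, 130, 142, 154, 168, 179, 189, 198, 228, 248, 261, 269, 280, 286]

Fragment lengths:
  [0,4): 4 bp
  [4,19): 15 bp
  [19,31): 12 bp
  [31,38): 7 bp
  [38,47): 9 bp
  [47,57): 10 bp
  [57,62): 5 bp
  [62,70): 8 bp
  [70,77): 7 bp
  [77,86): 9 bp
  [86,99): 13 bp
  [99,112): 13 bp
  [112,121): 9 bp
  [121,130): 9 bp
  [130,142): 12 bp
  [142,154): 12 bp
  [154,168): 14 bp
  [168,179): 11 bp
  [179,189): 10 bp
  [189,198): 9 bp
  [198,228): 30 bp
  [228,248): 20 bp
  [248,261): 13 bp
  [261,269): 8 bp
  [269,280): 11 bp
  [280,286): 6 bp
  [286,295): 9 bp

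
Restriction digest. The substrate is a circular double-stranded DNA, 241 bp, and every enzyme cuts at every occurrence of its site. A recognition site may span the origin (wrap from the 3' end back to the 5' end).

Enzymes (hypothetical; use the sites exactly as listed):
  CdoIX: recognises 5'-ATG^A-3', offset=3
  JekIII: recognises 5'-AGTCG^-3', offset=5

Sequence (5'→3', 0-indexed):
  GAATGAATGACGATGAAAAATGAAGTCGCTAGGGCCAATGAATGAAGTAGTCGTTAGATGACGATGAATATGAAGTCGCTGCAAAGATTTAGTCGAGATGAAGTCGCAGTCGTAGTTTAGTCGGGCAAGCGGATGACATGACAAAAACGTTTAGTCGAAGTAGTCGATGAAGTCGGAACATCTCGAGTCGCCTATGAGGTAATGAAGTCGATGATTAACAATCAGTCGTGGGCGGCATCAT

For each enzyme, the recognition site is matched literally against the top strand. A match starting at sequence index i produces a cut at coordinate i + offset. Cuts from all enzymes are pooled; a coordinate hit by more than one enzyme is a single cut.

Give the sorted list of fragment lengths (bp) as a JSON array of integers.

Scan for sites:
  CdoIX (ATGA, off=3): starts [2, 6, 12, 19, 37, 41, 57, 63, 69, 97, 132, 137, 166, 193, 201, 210, 239] → cuts [1, 5, 9, 15, 22, 40, 44, 60, 66, 72, 100, 135, 140, 169, 196, 204, 213]
  JekIII (AGTCG, off=5): starts [23, 48, 73, 90, 101, 107, 118, 152, 161, 170, 185, 205, 223] → cuts [28, 53, 78, 95, 106, 112, 123, 157, 166, 175, 190, 210, 228]

Pooled cuts: [1, 5, 9, 15, 22, 28, 40, 44, 53, 60, 66, 72, 78, 95, 100, 106, 112, 123, 135, 140, 157, 166, 169, 175, 190, 196, 204, 210, 213, 228]

Fragments:
  1→5: 4 bp
  5→9: 4 bp
  9→15: 6 bp
  15→22: 7 bp
  22→28: 6 bp
  28→40: 12 bp
  40→44: 4 bp
  44→53: 9 bp
  53→60: 7 bp
  60→66: 6 bp
  66→72: 6 bp
  72→78: 6 bp
  78→95: 17 bp
  95→100: 5 bp
  100→106: 6 bp
  106→112: 6 bp
  112→123: 11 bp
  123→135: 12 bp
  135→140: 5 bp
  140→157: 17 bp
  157→166: 9 bp
  166→169: 3 bp
  169→175: 6 bp
  175→190: 15 bp
  190→196: 6 bp
  196→204: 8 bp
  204→210: 6 bp
  210→213: 3 bp
  213→228: 15 bp
  228→1 (wrap): 241-228+1 = 14 bp

[3,3,4,4,4,5,5,6,6,6,6,6,6,6,6,6,6,7,7,8,9,9,11,12,12,14,15,15,17,17]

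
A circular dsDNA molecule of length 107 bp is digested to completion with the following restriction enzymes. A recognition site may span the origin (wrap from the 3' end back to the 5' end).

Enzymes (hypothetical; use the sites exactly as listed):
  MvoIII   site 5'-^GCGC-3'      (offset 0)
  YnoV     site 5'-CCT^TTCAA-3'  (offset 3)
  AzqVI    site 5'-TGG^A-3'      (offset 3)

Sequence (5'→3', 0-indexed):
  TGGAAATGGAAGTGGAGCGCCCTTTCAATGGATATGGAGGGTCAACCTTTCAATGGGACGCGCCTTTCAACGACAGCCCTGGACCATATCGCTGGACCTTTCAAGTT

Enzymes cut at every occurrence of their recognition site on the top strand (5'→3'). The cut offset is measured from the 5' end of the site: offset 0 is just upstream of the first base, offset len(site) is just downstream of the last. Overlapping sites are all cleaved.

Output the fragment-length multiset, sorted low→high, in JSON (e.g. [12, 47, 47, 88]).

[1,4,6,6,6,6,7,8,11,11,11,13,17]

Scan for sites:
  MvoIII (GCGC, off=0): starts [16, 59] → cuts [16, 59]
  YnoV (CCTTTCAA, off=3): starts [20, 45, 62, 96] → cuts [23, 48, 65, 99]
  AzqVI (TGGA, off=3): starts [0, 6, 12, 28, 34, 79, 92] → cuts [3, 9, 15, 31, 37, 82, 95]

All cut coordinates (distinct, sorted): [3, 9, 15, 16, 23, 31, 37, 48, 59, 65, 82, 95, 99]

Fragments:
  3→9: 6 bp
  9→15: 6 bp
  15→16: 1 bp
  16→23: 7 bp
  23→31: 8 bp
  31→37: 6 bp
  37→48: 11 bp
  48→59: 11 bp
  59→65: 6 bp
  65→82: 17 bp
  82→95: 13 bp
  95→99: 4 bp
  99→3 (wrap): 107-99+3 = 11 bp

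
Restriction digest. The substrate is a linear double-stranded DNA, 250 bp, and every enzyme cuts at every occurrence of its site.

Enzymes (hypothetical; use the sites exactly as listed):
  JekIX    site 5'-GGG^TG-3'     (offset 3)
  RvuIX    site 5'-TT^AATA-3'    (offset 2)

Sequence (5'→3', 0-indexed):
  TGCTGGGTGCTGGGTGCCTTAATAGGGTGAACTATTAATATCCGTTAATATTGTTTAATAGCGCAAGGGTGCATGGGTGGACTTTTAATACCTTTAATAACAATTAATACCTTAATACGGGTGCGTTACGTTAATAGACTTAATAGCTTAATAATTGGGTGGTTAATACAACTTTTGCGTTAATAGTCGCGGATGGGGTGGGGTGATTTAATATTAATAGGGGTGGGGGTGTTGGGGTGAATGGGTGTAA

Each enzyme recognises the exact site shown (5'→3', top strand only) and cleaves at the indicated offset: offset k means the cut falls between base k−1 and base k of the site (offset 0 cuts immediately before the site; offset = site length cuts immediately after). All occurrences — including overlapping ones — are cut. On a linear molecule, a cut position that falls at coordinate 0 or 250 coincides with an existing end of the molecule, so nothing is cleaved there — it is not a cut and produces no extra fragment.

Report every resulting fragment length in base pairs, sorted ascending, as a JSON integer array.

Site scan:
  JekIX GGGTG/3: at [4, 11, 24, 66, 74, 118, 156, 195, 200, 220, 226, 234, 242] ⇒ [7, 14, 27, 69, 77, 121, 159, 198, 203, 223, 229, 237, 245]
  RvuIX TTAATA/2: at [18, 34, 44, 54, 84, 93, 103, 111, 130, 139, 147, 162, 179, 207, 213] ⇒ [20, 36, 46, 56, 86, 95, 105, 113, 132, 141, 149, 164, 181, 209, 215]

Pooled cuts: [7, 14, 20, 27, 36, 46, 56, 69, 77, 86, 95, 105, 113, 121, 132, 141, 149, 159, 164, 181, 198, 203, 209, 215, 223, 229, 237, 245]

Fragment lengths:
  [0,7): 7 bp
  [7,14): 7 bp
  [14,20): 6 bp
  [20,27): 7 bp
  [27,36): 9 bp
  [36,46): 10 bp
  [46,56): 10 bp
  [56,69): 13 bp
  [69,77): 8 bp
  [77,86): 9 bp
  [86,95): 9 bp
  [95,105): 10 bp
  [105,113): 8 bp
  [113,121): 8 bp
  [121,132): 11 bp
  [132,141): 9 bp
  [141,149): 8 bp
  [149,159): 10 bp
  [159,164): 5 bp
  [164,181): 17 bp
  [181,198): 17 bp
  [198,203): 5 bp
  [203,209): 6 bp
  [209,215): 6 bp
  [215,223): 8 bp
  [223,229): 6 bp
  [229,237): 8 bp
  [237,245): 8 bp
  [245,250): 5 bp

[5,5,5,6,6,6,6,7,7,7,8,8,8,8,8,8,8,9,9,9,9,10,10,10,10,11,13,17,17]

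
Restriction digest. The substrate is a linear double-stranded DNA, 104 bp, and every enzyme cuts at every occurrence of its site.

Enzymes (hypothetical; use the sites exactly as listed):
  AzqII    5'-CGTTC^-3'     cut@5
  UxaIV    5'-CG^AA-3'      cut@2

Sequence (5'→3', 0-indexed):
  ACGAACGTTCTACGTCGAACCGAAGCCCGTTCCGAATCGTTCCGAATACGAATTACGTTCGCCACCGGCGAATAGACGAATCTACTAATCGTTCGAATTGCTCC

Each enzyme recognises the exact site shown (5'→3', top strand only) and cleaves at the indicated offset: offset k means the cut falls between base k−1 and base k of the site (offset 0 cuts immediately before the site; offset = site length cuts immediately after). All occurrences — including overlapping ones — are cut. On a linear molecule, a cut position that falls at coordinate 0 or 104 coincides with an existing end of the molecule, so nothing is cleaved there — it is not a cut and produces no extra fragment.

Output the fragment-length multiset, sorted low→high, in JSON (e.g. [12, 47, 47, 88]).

[1,2,2,3,5,6,7,7,8,8,9,10,10,10,16]

Per-enzyme occurrences:
  AzqII CGTTC/5: at [5, 27, 37, 55, 89] ⇒ [10, 32, 42, 60, 94]
  UxaIV CGAA/2: at [1, 15, 20, 32, 42, 48, 68, 76, 93] ⇒ [3, 17, 22, 34, 44, 50, 70, 78, 95]

Pooled cuts: [3, 10, 17, 22, 32, 34, 42, 44, 50, 60, 70, 78, 94, 95]

Fragment lengths:
  [0,3): 3 bp
  [3,10): 7 bp
  [10,17): 7 bp
  [17,22): 5 bp
  [22,32): 10 bp
  [32,34): 2 bp
  [34,42): 8 bp
  [42,44): 2 bp
  [44,50): 6 bp
  [50,60): 10 bp
  [60,70): 10 bp
  [70,78): 8 bp
  [78,94): 16 bp
  [94,95): 1 bp
  [95,104): 9 bp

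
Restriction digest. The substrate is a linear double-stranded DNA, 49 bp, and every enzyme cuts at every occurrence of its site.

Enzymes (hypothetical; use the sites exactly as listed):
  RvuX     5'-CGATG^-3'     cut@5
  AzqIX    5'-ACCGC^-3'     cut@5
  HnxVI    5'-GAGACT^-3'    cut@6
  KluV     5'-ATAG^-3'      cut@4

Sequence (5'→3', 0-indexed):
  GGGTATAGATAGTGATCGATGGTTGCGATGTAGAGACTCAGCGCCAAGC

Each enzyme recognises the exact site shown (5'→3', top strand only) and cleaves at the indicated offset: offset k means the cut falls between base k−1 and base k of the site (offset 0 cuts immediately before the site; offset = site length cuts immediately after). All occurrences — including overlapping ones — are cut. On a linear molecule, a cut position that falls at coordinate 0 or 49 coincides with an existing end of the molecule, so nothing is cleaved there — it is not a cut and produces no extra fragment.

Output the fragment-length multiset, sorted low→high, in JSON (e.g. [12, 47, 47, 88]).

[4,8,8,9,9,11]

Site scan:
  RvuX (CGATG, off=5): starts [16, 25] → cuts [21, 30]
  AzqIX (ACCGC, off=5): no sites
  HnxVI (GAGACT, off=6): starts [32] → cuts [38]
  KluV (ATAG, off=4): starts [4, 8] → cuts [8, 12]

All cut coordinates (distinct, sorted): [8, 12, 21, 30, 38]

Fragments:
  [0,8): 8 bp
  [8,12): 4 bp
  [12,21): 9 bp
  [21,30): 9 bp
  [30,38): 8 bp
  [38,49): 11 bp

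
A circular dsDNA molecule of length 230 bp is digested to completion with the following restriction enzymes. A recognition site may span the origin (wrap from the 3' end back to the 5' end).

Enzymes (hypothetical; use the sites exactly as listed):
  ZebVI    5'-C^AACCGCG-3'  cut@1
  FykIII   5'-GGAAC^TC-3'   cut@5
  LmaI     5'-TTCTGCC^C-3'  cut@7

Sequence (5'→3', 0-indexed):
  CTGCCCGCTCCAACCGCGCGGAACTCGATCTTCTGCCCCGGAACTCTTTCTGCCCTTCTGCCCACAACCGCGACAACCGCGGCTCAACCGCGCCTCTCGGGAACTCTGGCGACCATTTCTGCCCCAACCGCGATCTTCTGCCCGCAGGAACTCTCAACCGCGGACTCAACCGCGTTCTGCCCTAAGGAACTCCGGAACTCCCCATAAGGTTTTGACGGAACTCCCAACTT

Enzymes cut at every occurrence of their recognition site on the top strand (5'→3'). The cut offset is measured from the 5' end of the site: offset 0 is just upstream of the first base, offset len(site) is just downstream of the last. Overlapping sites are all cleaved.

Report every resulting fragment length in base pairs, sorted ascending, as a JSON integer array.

[2,3,4,6,7,8,8,9,9,9,10,11,12,13,13,14,14,17,19,19,23]

Scan for sites:
  ZebVI (CAACCGCG, off=1): starts [10, 64, 73, 84, 124, 154, 166] → cuts [11, 65, 74, 85, 125, 155, 167]
  FykIII (GGAACTC, off=5): starts [19, 39, 99, 146, 185, 193, 216] → cuts [24, 44, 104, 151, 190, 198, 221]
  LmaI (TTCTGCCC, off=7): starts [30, 47, 55, 116, 135, 174, 228] → cuts [5, 37, 54, 62, 123, 142, 181]

All cut coordinates (distinct, sorted): [5, 11, 24, 37, 44, 54, 62, 65, 74, 85, 104, 123, 125, 142, 151, 155, 167, 181, 190, 198, 221]

Fragments:
  5→11: 6 bp
  11→24: 13 bp
  24→37: 13 bp
  37→44: 7 bp
  44→54: 10 bp
  54→62: 8 bp
  62→65: 3 bp
  65→74: 9 bp
  74→85: 11 bp
  85→104: 19 bp
  104→123: 19 bp
  123→125: 2 bp
  125→142: 17 bp
  142→151: 9 bp
  151→155: 4 bp
  155→167: 12 bp
  167→181: 14 bp
  181→190: 9 bp
  190→198: 8 bp
  198→221: 23 bp
  221→5 (wrap): 230-221+5 = 14 bp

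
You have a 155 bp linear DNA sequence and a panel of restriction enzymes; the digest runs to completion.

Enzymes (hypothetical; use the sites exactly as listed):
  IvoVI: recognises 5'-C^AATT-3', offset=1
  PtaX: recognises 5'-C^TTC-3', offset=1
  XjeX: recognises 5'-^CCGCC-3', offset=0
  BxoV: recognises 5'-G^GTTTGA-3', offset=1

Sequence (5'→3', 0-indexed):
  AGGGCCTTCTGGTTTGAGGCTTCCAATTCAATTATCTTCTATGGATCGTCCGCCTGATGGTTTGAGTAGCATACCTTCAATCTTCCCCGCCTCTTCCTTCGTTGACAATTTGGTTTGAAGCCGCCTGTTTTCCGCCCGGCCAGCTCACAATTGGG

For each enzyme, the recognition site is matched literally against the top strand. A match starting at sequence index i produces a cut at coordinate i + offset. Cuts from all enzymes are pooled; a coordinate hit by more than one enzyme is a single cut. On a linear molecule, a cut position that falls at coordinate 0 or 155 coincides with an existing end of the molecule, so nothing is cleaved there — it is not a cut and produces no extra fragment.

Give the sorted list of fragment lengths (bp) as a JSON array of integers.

Site scan:
  IvoVI (CAATT, off=1): starts [23, 28, 105, 147] → cuts [24, 29, 106, 148]
  PtaX (CTTC, off=1): starts [5, 19, 35, 74, 81, 92, 96] → cuts [6, 20, 36, 75, 82, 93, 97]
  XjeX (CCGCC, off=0): starts [49, 86, 120, 131] → cuts [49, 86, 120, 131]
  BxoV (GGTTTGA, off=1): starts [10, 58, 111] → cuts [11, 59, 112]

All cut coordinates (distinct, sorted): [6, 11, 20, 24, 29, 36, 49, 59, 75, 82, 86, 93, 97, 106, 112, 120, 131, 148]

Fragment lengths:
  [0,6): 6 bp
  [6,11): 5 bp
  [11,20): 9 bp
  [20,24): 4 bp
  [24,29): 5 bp
  [29,36): 7 bp
  [36,49): 13 bp
  [49,59): 10 bp
  [59,75): 16 bp
  [75,82): 7 bp
  [82,86): 4 bp
  [86,93): 7 bp
  [93,97): 4 bp
  [97,106): 9 bp
  [106,112): 6 bp
  [112,120): 8 bp
  [120,131): 11 bp
  [131,148): 17 bp
  [148,155): 7 bp

[4,4,4,5,5,6,6,7,7,7,7,8,9,9,10,11,13,16,17]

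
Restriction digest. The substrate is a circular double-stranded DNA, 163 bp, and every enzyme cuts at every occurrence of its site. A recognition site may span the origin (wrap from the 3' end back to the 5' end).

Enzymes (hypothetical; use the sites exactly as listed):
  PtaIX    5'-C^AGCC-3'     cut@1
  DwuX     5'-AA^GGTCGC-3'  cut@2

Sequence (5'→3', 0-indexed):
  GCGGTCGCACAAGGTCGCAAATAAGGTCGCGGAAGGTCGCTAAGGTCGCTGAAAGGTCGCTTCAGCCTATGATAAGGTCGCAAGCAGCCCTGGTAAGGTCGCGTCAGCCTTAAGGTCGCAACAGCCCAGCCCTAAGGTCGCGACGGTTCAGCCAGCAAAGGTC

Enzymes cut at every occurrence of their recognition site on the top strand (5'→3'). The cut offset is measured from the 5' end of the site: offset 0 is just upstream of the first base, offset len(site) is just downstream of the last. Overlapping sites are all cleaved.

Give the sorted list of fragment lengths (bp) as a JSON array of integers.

Per-enzyme occurrences:
  PtaIX CAGCC/1: at [62, 84, 104, 121, 126, 148] ⇒ [63, 85, 105, 122, 127, 149]
  DwuX AAGGTCGC/2: at [10, 22, 32, 41, 52, 73, 94, 111, 133, 157] ⇒ [12, 24, 34, 43, 54, 75, 96, 113, 135, 159]

Pooled cuts: [12, 24, 34, 43, 54, 63, 75, 85, 96, 105, 113, 122, 127, 135, 149, 159]

Fragment lengths:
  12→24: 12 bp
  24→34: 10 bp
  34→43: 9 bp
  43→54: 11 bp
  54→63: 9 bp
  63→75: 12 bp
  75→85: 10 bp
  85→96: 11 bp
  96→105: 9 bp
  105→113: 8 bp
  113→122: 9 bp
  122→127: 5 bp
  127→135: 8 bp
  135→149: 14 bp
  149→159: 10 bp
  159→12 (wrap): 163-159+12 = 16 bp

[5,8,8,9,9,9,9,10,10,10,11,11,12,12,14,16]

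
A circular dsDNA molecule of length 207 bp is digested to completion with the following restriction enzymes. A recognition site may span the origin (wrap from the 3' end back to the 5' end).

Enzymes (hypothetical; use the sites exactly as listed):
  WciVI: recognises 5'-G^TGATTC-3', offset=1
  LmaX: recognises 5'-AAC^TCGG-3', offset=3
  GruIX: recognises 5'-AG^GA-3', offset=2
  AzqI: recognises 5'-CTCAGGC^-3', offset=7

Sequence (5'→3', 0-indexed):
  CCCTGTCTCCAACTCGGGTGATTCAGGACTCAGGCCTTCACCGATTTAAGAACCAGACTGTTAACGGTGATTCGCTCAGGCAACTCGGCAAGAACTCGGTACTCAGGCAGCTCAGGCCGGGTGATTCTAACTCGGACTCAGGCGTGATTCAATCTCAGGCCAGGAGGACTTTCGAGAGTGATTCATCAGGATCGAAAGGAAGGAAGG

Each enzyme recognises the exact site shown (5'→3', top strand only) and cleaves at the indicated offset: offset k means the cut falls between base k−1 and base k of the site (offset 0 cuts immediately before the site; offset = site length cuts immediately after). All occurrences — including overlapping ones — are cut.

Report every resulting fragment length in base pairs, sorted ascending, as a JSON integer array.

[1,3,3,3,4,4,5,8,9,9,9,10,11,11,12,12,13,14,16,18,32]

Scan for sites:
  WciVI (GTGATTC, off=1): starts [17, 66, 120, 143, 177] → cuts [18, 67, 121, 144, 178]
  LmaX (AACTCGG, off=3): starts [10, 81, 92, 128] → cuts [13, 84, 95, 131]
  GruIX (AGGA, off=2): starts [24, 161, 164, 187, 196, 200] → cuts [26, 163, 166, 189, 198, 202]
  AzqI (CTCAGGC, off=7): starts [28, 74, 101, 110, 136, 153] → cuts [35, 81, 108, 117, 143, 160]

Pooled cuts: [13, 18, 26, 35, 67, 81, 84, 95, 108, 117, 121, 131, 143, 144, 160, 163, 166, 178, 189, 198, 202]

Fragment lengths:
  13→18: 5 bp
  18→26: 8 bp
  26→35: 9 bp
  35→67: 32 bp
  67→81: 14 bp
  81→84: 3 bp
  84→95: 11 bp
  95→108: 13 bp
  108→117: 9 bp
  117→121: 4 bp
  121→131: 10 bp
  131→143: 12 bp
  143→144: 1 bp
  144→160: 16 bp
  160→163: 3 bp
  163→166: 3 bp
  166→178: 12 bp
  178→189: 11 bp
  189→198: 9 bp
  198→202: 4 bp
  202→13 (wrap): 207-202+13 = 18 bp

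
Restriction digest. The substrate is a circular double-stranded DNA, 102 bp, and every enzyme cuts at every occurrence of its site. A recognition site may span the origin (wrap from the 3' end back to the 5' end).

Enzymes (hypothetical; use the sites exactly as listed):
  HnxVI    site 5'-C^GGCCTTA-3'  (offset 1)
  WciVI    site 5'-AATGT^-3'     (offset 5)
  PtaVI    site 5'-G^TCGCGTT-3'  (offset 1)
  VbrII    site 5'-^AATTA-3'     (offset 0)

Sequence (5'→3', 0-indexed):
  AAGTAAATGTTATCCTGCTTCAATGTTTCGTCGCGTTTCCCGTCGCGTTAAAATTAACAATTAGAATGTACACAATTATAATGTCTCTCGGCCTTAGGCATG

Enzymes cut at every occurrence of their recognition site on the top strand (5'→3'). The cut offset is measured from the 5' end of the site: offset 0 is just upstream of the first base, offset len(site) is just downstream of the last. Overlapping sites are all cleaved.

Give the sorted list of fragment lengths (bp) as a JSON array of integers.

Site scan:
  HnxVI CGGCCTTA/1: at [88] ⇒ [89]
  WciVI AATGT/5: at [5, 21, 64, 79] ⇒ [10, 26, 69, 84]
  PtaVI GTCGCGTT/1: at [29, 41] ⇒ [30, 42]
  VbrII AATTA/0: at [51, 58, 73] ⇒ [51, 58, 73]

Pooled cuts: [10, 26, 30, 42, 51, 58, 69, 73, 84, 89]

Fragment lengths:
  10→26: 16 bp
  26→30: 4 bp
  30→42: 12 bp
  42→51: 9 bp
  51→58: 7 bp
  58→69: 11 bp
  69→73: 4 bp
  73→84: 11 bp
  84→89: 5 bp
  89→10 (wrap): 102-89+10 = 23 bp

[4,4,5,7,9,11,11,12,16,23]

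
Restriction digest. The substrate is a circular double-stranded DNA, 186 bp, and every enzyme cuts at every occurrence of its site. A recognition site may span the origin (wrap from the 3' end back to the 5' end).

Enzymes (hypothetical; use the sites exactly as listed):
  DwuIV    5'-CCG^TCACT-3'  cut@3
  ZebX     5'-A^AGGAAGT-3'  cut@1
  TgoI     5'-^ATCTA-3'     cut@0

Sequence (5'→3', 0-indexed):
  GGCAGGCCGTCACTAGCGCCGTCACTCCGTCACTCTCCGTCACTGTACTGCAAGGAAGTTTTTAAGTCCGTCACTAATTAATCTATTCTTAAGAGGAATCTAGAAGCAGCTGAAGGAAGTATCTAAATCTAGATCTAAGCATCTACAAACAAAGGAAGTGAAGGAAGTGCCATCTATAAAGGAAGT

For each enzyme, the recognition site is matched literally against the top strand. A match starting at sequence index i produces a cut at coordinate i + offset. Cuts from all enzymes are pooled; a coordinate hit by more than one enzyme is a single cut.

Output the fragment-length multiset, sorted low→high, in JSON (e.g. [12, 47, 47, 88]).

Per-enzyme occurrences:
  DwuIV CCGTCACT/3: at [6, 18, 26, 36, 67] ⇒ [9, 21, 29, 39, 70]
  ZebX AAGGAAGT/1: at [51, 112, 151, 160, 178] ⇒ [52, 113, 152, 161, 179]
  TgoI ATCTA/0: at [80, 97, 120, 126, 132, 140, 171] ⇒ [80, 97, 120, 126, 132, 140, 171]

Pooled cuts: [9, 21, 29, 39, 52, 70, 80, 97, 113, 120, 126, 132, 140, 152, 161, 171, 179]

Fragment lengths:
  9→21: 12 bp
  21→29: 8 bp
  29→39: 10 bp
  39→52: 13 bp
  52→70: 18 bp
  70→80: 10 bp
  80→97: 17 bp
  97→113: 16 bp
  113→120: 7 bp
  120→126: 6 bp
  126→132: 6 bp
  132→140: 8 bp
  140→152: 12 bp
  152→161: 9 bp
  161→171: 10 bp
  171→179: 8 bp
  179→9 (wrap): 186-179+9 = 16 bp

[6,6,7,8,8,8,9,10,10,10,12,12,13,16,16,17,18]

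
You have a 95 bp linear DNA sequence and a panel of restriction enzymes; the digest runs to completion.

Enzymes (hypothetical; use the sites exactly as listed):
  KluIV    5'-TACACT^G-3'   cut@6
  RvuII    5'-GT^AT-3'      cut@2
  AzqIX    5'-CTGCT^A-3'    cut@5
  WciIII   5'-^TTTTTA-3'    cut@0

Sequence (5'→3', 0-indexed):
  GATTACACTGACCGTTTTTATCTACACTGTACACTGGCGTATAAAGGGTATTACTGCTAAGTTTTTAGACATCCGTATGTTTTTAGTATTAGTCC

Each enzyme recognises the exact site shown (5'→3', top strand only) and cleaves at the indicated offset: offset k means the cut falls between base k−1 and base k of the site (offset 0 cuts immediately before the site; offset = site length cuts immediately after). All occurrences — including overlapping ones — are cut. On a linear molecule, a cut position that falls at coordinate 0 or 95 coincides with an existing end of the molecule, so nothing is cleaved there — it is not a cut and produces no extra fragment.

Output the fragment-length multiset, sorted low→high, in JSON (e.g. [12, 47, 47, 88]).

[3,3,5,5,7,8,8,9,9,9,14,15]

Scan for sites:
  KluIV TACACTG/6: at [3, 22, 29] ⇒ [9, 28, 35]
  RvuII GTAT/2: at [38, 47, 74, 85] ⇒ [40, 49, 76, 87]
  AzqIX CTGCTA/5: at [53] ⇒ [58]
  WciIII TTTTTA/0: at [14, 61, 79] ⇒ [14, 61, 79]

Pooled cuts: [9, 14, 28, 35, 40, 49, 58, 61, 76, 79, 87]

Fragments:
  [0,9): 9 bp
  [9,14): 5 bp
  [14,28): 14 bp
  [28,35): 7 bp
  [35,40): 5 bp
  [40,49): 9 bp
  [49,58): 9 bp
  [58,61): 3 bp
  [61,76): 15 bp
  [76,79): 3 bp
  [79,87): 8 bp
  [87,95): 8 bp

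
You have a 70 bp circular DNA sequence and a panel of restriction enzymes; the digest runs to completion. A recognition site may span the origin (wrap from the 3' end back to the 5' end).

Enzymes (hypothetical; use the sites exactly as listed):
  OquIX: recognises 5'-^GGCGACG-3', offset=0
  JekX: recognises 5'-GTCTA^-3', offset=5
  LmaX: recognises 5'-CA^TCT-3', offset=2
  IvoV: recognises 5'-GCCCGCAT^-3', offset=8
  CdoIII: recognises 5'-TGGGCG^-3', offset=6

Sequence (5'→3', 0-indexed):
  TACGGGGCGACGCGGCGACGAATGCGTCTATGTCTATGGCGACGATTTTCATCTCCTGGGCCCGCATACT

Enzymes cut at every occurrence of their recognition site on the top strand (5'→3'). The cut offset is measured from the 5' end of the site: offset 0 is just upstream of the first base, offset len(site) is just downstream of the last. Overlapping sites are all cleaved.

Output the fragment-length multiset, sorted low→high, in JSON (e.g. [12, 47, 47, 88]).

[1,6,8,8,14,16,17]

Per-enzyme occurrences:
  OquIX (GGCGACG, off=0): starts [5, 13, 37] → cuts [5, 13, 37]
  JekX (GTCTA, off=5): starts [25, 31] → cuts [30, 36]
  LmaX (CATCT, off=2): starts [49] → cuts [51]
  IvoV (GCCCGCAT, off=8): starts [59] → cuts [67]
  CdoIII (TGGGCG, off=6): no sites

All cut coordinates (distinct, sorted): [5, 13, 30, 36, 37, 51, 67]

Fragments:
  5→13: 8 bp
  13→30: 17 bp
  30→36: 6 bp
  36→37: 1 bp
  37→51: 14 bp
  51→67: 16 bp
  67→5 (wrap): 70-67+5 = 8 bp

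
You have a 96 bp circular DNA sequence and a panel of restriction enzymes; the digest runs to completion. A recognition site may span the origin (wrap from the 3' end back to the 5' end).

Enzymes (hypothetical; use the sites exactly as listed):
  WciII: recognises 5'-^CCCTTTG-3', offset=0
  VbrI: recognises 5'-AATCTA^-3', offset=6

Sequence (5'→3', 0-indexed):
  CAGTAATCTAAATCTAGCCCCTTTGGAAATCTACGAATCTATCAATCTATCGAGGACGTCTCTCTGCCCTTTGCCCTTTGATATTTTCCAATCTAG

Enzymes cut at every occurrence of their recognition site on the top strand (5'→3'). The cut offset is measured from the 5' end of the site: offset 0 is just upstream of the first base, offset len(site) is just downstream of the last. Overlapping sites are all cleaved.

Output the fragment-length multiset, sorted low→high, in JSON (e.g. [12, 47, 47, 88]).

[2,6,7,8,8,11,15,17,22]

Per-enzyme occurrences:
  WciII CCCTTTG/0: at [18, 66, 73] ⇒ [18, 66, 73]
  VbrI AATCTA/6: at [4, 10, 27, 35, 43, 89] ⇒ [10, 16, 33, 41, 49, 95]

Pooled cuts: [10, 16, 18, 33, 41, 49, 66, 73, 95]

Fragment lengths:
  10→16: 6 bp
  16→18: 2 bp
  18→33: 15 bp
  33→41: 8 bp
  41→49: 8 bp
  49→66: 17 bp
  66→73: 7 bp
  73→95: 22 bp
  95→10 (wrap): 96-95+10 = 11 bp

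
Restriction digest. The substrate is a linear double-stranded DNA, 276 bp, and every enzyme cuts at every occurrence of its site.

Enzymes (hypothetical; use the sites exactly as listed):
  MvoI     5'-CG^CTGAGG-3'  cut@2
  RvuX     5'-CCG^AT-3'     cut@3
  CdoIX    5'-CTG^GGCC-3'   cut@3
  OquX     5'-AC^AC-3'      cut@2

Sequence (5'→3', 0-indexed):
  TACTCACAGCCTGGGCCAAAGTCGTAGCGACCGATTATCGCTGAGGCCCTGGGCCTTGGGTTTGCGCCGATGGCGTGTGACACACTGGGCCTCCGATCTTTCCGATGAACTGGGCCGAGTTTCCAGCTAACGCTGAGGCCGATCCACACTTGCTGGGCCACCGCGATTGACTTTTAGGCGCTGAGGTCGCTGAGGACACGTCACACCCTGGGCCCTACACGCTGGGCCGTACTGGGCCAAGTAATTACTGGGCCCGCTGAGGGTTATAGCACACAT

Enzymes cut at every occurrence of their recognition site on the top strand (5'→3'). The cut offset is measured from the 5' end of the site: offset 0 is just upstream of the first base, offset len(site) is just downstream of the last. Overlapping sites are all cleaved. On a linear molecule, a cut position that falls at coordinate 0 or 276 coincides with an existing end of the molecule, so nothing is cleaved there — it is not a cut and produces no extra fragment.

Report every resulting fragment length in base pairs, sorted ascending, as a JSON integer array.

Scan for sites:
  MvoI (CGCTGAGG, off=2): starts [38, 130, 178, 187, 254] → cuts [40, 132, 180, 189, 256]
  RvuX (CCGAT, off=3): starts [30, 66, 92, 101, 138] → cuts [33, 69, 95, 104, 141]
  CdoIX (CTGGGCC, off=3): starts [10, 48, 84, 109, 152, 207, 221, 231, 247] → cuts [13, 51, 87, 112, 155, 210, 224, 234, 250]
  OquX (ACAC, off=2): starts [79, 81, 145, 195, 202, 216, 270] → cuts [81, 83, 147, 197, 204, 218, 272]

Pooled cuts: [13, 33, 40, 51, 69, 81, 83, 87, 95, 104, 112, 132, 141, 147, 155, 180, 189, 197, 204, 210, 218, 224, 234, 250, 256, 272]

Fragment lengths:
  [0,13): 13 bp
  [13,33): 20 bp
  [33,40): 7 bp
  [40,51): 11 bp
  [51,69): 18 bp
  [69,81): 12 bp
  [81,83): 2 bp
  [83,87): 4 bp
  [87,95): 8 bp
  [95,104): 9 bp
  [104,112): 8 bp
  [112,132): 20 bp
  [132,141): 9 bp
  [141,147): 6 bp
  [147,155): 8 bp
  [155,180): 25 bp
  [180,189): 9 bp
  [189,197): 8 bp
  [197,204): 7 bp
  [204,210): 6 bp
  [210,218): 8 bp
  [218,224): 6 bp
  [224,234): 10 bp
  [234,250): 16 bp
  [250,256): 6 bp
  [256,272): 16 bp
  [272,276): 4 bp

[2,4,4,6,6,6,6,7,7,8,8,8,8,8,9,9,9,10,11,12,13,16,16,18,20,20,25]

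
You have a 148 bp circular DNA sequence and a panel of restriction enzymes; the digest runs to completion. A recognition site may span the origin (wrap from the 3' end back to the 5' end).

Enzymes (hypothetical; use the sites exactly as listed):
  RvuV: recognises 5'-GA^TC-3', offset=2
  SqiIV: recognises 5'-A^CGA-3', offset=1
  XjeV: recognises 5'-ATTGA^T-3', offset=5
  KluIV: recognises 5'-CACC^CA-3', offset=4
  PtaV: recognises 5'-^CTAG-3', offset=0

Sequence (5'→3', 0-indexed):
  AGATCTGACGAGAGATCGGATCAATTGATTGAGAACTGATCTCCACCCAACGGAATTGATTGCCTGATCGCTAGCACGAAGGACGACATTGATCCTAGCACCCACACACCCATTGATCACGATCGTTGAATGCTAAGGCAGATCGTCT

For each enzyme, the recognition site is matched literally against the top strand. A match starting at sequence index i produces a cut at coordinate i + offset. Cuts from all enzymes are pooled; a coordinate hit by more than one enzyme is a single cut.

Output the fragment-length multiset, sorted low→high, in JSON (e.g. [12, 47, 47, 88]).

[2,3,3,3,4,5,5,5,6,6,7,7,8,8,8,8,8,9,11,12,20]

Site scan:
  RvuV GATC/2: at [1, 13, 18, 37, 65, 90, 114, 120, 140] ⇒ [3, 15, 20, 39, 67, 92, 116, 122, 142]
  SqiIV ACGA/1: at [7, 75, 82, 118] ⇒ [8, 76, 83, 119]
  XjeV ATTGAT/5: at [23, 54, 87, 111] ⇒ [28, 59, 92, 116]
  KluIV CACCCA/4: at [43, 98, 106] ⇒ [47, 102, 110]
  PtaV CTAG/0: at [70, 94, 146] ⇒ [70, 94, 146]

Pooled cuts: [3, 8, 15, 20, 28, 39, 47, 59, 67, 70, 76, 83, 92, 94, 102, 110, 116, 119, 122, 142, 146]

Fragments:
  3→8: 5 bp
  8→15: 7 bp
  15→20: 5 bp
  20→28: 8 bp
  28→39: 11 bp
  39→47: 8 bp
  47→59: 12 bp
  59→67: 8 bp
  67→70: 3 bp
  70→76: 6 bp
  76→83: 7 bp
  83→92: 9 bp
  92→94: 2 bp
  94→102: 8 bp
  102→110: 8 bp
  110→116: 6 bp
  116→119: 3 bp
  119→122: 3 bp
  122→142: 20 bp
  142→146: 4 bp
  146→3 (wrap): 148-146+3 = 5 bp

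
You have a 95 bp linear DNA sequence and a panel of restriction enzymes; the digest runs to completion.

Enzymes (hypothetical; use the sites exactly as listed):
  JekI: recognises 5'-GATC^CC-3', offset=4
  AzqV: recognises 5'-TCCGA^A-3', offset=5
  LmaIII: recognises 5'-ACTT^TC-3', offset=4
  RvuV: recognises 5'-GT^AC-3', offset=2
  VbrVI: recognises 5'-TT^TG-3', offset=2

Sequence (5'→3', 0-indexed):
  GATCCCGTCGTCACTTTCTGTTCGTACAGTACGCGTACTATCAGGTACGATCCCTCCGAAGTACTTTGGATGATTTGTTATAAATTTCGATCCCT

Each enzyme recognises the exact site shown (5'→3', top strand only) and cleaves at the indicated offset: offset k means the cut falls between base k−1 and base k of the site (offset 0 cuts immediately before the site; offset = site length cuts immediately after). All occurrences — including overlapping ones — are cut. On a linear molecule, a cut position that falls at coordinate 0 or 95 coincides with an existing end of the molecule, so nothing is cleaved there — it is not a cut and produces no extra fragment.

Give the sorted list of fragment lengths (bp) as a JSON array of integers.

Per-enzyme occurrences:
  JekI GATCCC/4: at [0, 48, 88] ⇒ [4, 52, 92]
  AzqV TCCGAA/5: at [54] ⇒ [59]
  LmaIII ACTTTC/4: at [12] ⇒ [16]
  RvuV GTAC/2: at [23, 28, 34, 44, 60] ⇒ [25, 30, 36, 46, 62]
  VbrVI TTTG/2: at [64, 73] ⇒ [66, 75]

All cut coordinates (distinct, sorted): [4, 16, 25, 30, 36, 46, 52, 59, 62, 66, 75, 92]

Fragments:
  [0,4): 4 bp
  [4,16): 12 bp
  [16,25): 9 bp
  [25,30): 5 bp
  [30,36): 6 bp
  [36,46): 10 bp
  [46,52): 6 bp
  [52,59): 7 bp
  [59,62): 3 bp
  [62,66): 4 bp
  [66,75): 9 bp
  [75,92): 17 bp
  [92,95): 3 bp

[3,3,4,4,5,6,6,7,9,9,10,12,17]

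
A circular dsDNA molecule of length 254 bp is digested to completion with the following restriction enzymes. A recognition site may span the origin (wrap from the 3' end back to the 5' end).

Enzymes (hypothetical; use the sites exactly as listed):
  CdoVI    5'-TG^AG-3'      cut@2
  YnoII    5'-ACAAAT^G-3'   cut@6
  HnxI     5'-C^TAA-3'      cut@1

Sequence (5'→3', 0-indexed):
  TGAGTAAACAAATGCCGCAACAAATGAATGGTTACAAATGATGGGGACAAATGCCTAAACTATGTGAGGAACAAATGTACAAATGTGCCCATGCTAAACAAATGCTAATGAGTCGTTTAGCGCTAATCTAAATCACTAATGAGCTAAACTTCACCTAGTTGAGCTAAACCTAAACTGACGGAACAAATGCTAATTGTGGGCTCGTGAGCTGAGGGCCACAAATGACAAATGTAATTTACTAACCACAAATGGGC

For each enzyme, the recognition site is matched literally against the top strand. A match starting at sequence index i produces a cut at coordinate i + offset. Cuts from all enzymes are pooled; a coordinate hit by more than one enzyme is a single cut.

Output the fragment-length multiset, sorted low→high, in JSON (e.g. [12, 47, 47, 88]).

[2,2,3,3,3,5,5,5,5,6,6,7,8,8,9,9,10,10,11,11,11,12,12,13,13,14,16,17,18]

Site scan:
  CdoVI (TGAG, off=2): starts [0, 64, 108, 139, 159, 204, 209] → cuts [2, 66, 110, 141, 161, 206, 211]
  YnoII (ACAAATG, off=6): starts [7, 19, 33, 46, 70, 78, 97, 182, 217, 224, 244] → cuts [13, 25, 39, 52, 76, 84, 103, 188, 223, 230, 250]
  HnxI (CTAA, off=1): starts [54, 93, 104, 122, 127, 135, 143, 163, 169, 189, 238] → cuts [55, 94, 105, 123, 128, 136, 144, 164, 170, 190, 239]

All cut coordinates (distinct, sorted): [2, 13, 25, 39, 52, 55, 66, 76, 84, 94, 103, 105, 110, 123, 128, 136, 141, 144, 161, 164, 170, 188, 190, 206, 211, 223, 230, 239, 250]

Fragments:
  2→13: 11 bp
  13→25: 12 bp
  25→39: 14 bp
  39→52: 13 bp
  52→55: 3 bp
  55→66: 11 bp
  66→76: 10 bp
  76→84: 8 bp
  84→94: 10 bp
  94→103: 9 bp
  103→105: 2 bp
  105→110: 5 bp
  110→123: 13 bp
  123→128: 5 bp
  128→136: 8 bp
  136→141: 5 bp
  141→144: 3 bp
  144→161: 17 bp
  161→164: 3 bp
  164→170: 6 bp
  170→188: 18 bp
  188→190: 2 bp
  190→206: 16 bp
  206→211: 5 bp
  211→223: 12 bp
  223→230: 7 bp
  230→239: 9 bp
  239→250: 11 bp
  250→2 (wrap): 254-250+2 = 6 bp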